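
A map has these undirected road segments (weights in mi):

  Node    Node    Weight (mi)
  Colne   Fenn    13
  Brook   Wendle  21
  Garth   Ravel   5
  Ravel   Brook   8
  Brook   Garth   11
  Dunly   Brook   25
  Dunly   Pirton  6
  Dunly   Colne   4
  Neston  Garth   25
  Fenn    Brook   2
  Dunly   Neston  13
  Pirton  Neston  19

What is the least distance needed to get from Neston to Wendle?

Running Dijkstra from Neston:
Neston: 0
Dunly: 13  (via Neston)
Colne: 17  (via Dunly)
Pirton: 19  (via Neston)
Garth: 25  (via Neston)
Fenn: 30  (via Colne)
Ravel: 30  (via Garth)
Brook: 32  (via Fenn)
Wendle: 53  (via Brook)
Shortest route: Neston → Dunly → Colne → Fenn → Brook → Wendle = 53 mi.

53 mi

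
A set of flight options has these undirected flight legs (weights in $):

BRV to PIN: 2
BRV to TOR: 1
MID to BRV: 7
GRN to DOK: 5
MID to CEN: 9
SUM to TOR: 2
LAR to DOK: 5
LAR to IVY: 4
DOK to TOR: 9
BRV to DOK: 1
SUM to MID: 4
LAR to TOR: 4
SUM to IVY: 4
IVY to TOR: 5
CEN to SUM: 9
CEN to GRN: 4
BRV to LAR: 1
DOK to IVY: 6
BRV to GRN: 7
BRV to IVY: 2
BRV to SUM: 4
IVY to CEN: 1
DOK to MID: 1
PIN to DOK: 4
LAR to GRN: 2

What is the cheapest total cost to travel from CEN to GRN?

Compare a few routes:
CEN → IVY → LAR → GRN: 1+4+2 = 7
CEN → GRN: 4 = 4
CEN → IVY → BRV → LAR → GRN: 1+2+1+2 = 6
Cheapest is CEN → GRN at $4.

$4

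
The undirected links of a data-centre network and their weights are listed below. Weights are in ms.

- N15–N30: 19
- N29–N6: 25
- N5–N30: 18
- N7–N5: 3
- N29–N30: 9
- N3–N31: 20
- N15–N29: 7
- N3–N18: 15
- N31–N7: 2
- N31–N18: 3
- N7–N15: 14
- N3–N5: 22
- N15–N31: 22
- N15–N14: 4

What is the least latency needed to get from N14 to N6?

36 ms

Settle nodes by increasing distance from N14:
N14: 0
N15: 4  (via N14)
N29: 11  (via N15)
N7: 18  (via N15)
N31: 20  (via N7)
N30: 20  (via N29)
N5: 21  (via N7)
N18: 23  (via N31)
N6: 36  (via N29)
Shortest route: N14–N15–N29–N6 = 36 ms.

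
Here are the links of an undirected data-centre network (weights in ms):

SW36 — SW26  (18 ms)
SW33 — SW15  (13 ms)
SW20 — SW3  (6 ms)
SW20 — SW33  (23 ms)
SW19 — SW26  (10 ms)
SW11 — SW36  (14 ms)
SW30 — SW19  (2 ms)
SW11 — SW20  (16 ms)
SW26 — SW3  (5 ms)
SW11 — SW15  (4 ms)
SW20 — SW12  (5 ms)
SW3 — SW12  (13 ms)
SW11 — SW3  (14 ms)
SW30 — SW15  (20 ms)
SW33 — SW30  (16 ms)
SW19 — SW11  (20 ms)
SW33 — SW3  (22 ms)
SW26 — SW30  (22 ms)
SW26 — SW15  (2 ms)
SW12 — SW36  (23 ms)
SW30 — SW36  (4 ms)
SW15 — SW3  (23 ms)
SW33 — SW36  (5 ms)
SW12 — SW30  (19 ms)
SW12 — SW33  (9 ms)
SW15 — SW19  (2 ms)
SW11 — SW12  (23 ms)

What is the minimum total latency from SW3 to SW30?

Shortest distances from SW3:
SW3: 0
SW26: 5  (via SW3)
SW20: 6  (via SW3)
SW15: 7  (via SW26)
SW19: 9  (via SW15)
SW30: 11  (via SW19)
Shortest route: SW3–SW26–SW15–SW19–SW30 = 11 ms.

11 ms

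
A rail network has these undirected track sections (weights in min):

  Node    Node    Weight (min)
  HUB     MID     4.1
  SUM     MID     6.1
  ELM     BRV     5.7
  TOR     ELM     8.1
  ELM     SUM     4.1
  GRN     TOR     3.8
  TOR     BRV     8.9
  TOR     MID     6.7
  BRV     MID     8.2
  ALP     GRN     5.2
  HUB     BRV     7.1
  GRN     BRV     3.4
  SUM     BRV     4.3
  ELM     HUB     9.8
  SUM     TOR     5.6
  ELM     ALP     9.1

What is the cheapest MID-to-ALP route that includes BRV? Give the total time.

16.8 min

Best MID to BRV: MID–BRV costing 8.2
Best BRV to ALP: BRV–GRN–ALP costing 8.6
Total via BRV: 8.2 + 8.6 = 16.8 min.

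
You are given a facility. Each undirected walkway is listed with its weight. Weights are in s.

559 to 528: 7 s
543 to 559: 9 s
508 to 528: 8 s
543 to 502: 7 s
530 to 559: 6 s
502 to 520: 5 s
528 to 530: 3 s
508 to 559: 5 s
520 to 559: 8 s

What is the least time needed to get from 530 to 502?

19 s

Enumerating some paths:
530–559–543–502: 6+9+7 = 22
530–559–520–502: 6+8+5 = 19
Cheapest is 530–559–520–502 at 19 s.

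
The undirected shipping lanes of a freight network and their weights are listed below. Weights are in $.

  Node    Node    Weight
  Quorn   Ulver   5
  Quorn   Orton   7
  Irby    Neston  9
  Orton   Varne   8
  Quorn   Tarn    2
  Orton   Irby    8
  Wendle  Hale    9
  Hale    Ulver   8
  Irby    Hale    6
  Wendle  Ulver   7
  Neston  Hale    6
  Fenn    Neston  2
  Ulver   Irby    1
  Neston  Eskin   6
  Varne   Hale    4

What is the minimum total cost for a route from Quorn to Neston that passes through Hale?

Best Quorn to Hale: Quorn–Ulver–Irby–Hale costing 12
Best Hale to Neston: Hale–Neston costing 6
Total via Hale: 12 + 6 = $18.

$18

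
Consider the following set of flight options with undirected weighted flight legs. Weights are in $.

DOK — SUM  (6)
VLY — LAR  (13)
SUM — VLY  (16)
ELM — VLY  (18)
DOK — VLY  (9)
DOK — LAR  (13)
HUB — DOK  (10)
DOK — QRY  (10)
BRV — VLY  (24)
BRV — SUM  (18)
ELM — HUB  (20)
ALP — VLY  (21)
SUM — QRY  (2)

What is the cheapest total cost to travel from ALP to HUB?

$40

Candidate routes:
ALP → VLY → DOK → HUB: 21+9+10 = 40
ALP → VLY → SUM → DOK → HUB: 21+16+6+10 = 53
The minimum is $40 via ALP → VLY → DOK → HUB.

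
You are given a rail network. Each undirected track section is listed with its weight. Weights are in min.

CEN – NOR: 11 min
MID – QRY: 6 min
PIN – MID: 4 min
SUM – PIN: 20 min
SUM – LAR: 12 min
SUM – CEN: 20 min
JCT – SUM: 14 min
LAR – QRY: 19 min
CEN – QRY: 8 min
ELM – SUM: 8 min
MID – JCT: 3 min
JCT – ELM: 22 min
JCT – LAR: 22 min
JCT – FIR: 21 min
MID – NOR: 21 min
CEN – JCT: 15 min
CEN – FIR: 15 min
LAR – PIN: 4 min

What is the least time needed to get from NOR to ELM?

39 min

Shortest distances from NOR:
NOR: 0
CEN: 11  (via NOR)
QRY: 19  (via CEN)
MID: 21  (via NOR)
JCT: 24  (via MID)
PIN: 25  (via MID)
FIR: 26  (via CEN)
LAR: 29  (via PIN)
SUM: 31  (via CEN)
ELM: 39  (via SUM)
Shortest route: NOR → CEN → SUM → ELM = 39 min.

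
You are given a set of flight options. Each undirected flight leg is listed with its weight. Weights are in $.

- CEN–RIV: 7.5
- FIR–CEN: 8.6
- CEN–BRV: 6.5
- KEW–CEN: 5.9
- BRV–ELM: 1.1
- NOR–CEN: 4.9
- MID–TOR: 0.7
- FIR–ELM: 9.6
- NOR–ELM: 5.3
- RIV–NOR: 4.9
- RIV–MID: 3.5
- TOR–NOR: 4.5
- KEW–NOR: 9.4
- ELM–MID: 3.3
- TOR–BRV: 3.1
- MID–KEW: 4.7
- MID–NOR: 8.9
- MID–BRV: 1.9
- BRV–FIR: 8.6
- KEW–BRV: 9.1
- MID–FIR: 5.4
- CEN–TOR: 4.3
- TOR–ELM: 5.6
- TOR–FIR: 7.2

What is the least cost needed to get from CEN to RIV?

$7.5

Compare a few routes:
CEN - RIV: 7.5 = 7.5
CEN - NOR - RIV: 4.9+4.9 = 9.8
CEN - TOR - MID - RIV: 4.3+0.7+3.5 = 8.5
The minimum is $7.5 via CEN - RIV.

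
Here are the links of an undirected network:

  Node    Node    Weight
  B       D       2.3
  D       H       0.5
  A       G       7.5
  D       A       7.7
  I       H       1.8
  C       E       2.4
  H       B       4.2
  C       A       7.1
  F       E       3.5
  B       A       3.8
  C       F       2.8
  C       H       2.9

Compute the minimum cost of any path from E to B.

8.1

Candidate routes:
E → F → C → H → D → B: 3.5+2.8+2.9+0.5+2.3 = 12
E → C → H → B: 2.4+2.9+4.2 = 9.5
E → C → H → D → B: 2.4+2.9+0.5+2.3 = 8.1
The minimum is 8.1 via E → C → H → D → B.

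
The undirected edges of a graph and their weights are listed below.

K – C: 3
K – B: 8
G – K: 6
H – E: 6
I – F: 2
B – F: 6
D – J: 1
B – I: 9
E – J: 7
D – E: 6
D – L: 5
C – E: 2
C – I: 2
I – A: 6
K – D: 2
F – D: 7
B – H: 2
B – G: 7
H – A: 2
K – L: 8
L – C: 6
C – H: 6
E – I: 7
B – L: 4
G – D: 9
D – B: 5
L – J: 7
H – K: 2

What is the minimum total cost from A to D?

Shortest distances from A:
A: 0
H: 2  (via A)
B: 4  (via H)
K: 4  (via H)
D: 6  (via K)
Shortest route: A–H–K–D = 6.

6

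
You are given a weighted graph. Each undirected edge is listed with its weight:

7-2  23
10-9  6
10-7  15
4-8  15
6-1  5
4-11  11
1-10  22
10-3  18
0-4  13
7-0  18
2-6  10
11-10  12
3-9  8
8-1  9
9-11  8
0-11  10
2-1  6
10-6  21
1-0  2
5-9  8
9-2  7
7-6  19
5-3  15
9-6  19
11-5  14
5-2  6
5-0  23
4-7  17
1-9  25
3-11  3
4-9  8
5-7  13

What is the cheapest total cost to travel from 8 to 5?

21

Settle nodes by increasing distance from 8:
8: 0
1: 9  (via 8)
0: 11  (via 1)
6: 14  (via 1)
2: 15  (via 1)
4: 15  (via 8)
5: 21  (via 2)
Shortest route: 8–1–2–5 = 21.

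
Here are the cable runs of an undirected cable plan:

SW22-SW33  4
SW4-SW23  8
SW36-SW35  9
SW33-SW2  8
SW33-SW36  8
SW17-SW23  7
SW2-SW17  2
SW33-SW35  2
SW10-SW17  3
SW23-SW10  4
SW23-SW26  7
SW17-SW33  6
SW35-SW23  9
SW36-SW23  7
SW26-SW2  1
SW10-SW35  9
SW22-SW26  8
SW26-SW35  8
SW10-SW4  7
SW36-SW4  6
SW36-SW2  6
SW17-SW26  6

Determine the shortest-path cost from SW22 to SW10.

Settle nodes by increasing distance from SW22:
SW22: 0
SW33: 4  (via SW22)
SW35: 6  (via SW33)
SW26: 8  (via SW22)
SW2: 9  (via SW26)
SW17: 10  (via SW33)
SW36: 12  (via SW33)
SW10: 13  (via SW17)
Shortest route: SW22–SW33–SW17–SW10 = 13.

13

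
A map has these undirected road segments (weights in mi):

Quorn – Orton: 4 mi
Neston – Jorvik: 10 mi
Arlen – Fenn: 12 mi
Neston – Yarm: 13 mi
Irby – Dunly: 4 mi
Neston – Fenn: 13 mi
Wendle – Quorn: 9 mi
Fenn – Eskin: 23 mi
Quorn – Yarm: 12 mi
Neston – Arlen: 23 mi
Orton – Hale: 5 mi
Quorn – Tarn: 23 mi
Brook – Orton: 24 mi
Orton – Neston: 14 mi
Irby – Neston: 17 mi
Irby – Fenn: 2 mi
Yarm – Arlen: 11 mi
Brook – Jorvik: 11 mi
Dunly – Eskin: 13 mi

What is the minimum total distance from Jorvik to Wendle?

Candidate routes:
Jorvik - Neston - Orton - Quorn - Wendle: 10+14+4+9 = 37
Jorvik - Neston - Yarm - Quorn - Wendle: 10+13+12+9 = 44
Jorvik - Brook - Orton - Quorn - Wendle: 11+24+4+9 = 48
Cheapest is Jorvik - Neston - Orton - Quorn - Wendle at 37 mi.

37 mi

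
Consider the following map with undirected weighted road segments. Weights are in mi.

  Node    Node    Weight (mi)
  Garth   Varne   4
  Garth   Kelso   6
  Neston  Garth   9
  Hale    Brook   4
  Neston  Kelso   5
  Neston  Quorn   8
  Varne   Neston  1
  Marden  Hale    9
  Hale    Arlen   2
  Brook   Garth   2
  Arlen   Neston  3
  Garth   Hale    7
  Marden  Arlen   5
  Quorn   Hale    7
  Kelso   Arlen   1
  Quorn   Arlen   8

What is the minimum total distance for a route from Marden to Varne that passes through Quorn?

Best Marden to Quorn: Marden → Arlen → Quorn costing 13
Shortest Quorn→Varne: Quorn → Neston → Varne = 9
Total via Quorn: 13 + 9 = 22 mi.

22 mi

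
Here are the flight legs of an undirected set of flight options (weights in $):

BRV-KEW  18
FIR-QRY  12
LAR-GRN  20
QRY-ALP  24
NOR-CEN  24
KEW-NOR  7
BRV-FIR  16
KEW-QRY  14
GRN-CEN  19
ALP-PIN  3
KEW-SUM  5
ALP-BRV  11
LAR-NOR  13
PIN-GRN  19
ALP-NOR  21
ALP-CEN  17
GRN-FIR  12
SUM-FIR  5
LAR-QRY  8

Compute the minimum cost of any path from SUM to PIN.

$35

Enumerating some paths:
SUM - KEW - BRV - ALP - PIN: 5+18+11+3 = 37
SUM - KEW - NOR - ALP - PIN: 5+7+21+3 = 36
SUM - FIR - BRV - ALP - PIN: 5+16+11+3 = 35
SUM - FIR - GRN - PIN: 5+12+19 = 36
The minimum is $35 via SUM - FIR - BRV - ALP - PIN.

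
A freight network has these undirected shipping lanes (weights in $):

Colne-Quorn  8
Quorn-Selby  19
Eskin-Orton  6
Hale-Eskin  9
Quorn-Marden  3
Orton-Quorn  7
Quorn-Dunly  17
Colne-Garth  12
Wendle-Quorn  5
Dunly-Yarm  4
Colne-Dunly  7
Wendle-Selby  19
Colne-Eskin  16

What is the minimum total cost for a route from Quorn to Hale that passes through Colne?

$33

Shortest Quorn→Colne: Quorn–Colne = 8
Shortest Colne→Hale: Colne–Eskin–Hale = 25
Total via Colne: 8 + 25 = $33.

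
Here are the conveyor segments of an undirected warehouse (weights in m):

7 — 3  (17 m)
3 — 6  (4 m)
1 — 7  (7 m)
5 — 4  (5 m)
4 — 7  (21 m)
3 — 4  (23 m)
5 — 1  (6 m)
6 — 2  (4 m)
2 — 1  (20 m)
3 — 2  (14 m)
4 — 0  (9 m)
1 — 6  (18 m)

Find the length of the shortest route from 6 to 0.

Running Dijkstra from 6:
6: 0
2: 4  (via 6)
3: 4  (via 6)
1: 18  (via 6)
7: 21  (via 3)
5: 24  (via 1)
4: 27  (via 3)
0: 36  (via 4)
Shortest route: 6 → 3 → 4 → 0 = 36 m.

36 m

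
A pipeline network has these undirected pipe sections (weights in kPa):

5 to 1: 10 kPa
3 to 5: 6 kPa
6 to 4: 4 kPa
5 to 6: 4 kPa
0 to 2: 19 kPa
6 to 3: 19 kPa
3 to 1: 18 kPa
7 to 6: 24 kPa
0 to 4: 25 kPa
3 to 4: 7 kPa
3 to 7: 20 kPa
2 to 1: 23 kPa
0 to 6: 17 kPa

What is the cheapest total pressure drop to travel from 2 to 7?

Candidate routes:
2 → 0 → 6 → 7: 19+17+24 = 60
2 → 1 → 5 → 6 → 7: 23+10+4+24 = 61
2 → 1 → 5 → 3 → 7: 23+10+6+20 = 59
Cheapest is 2 → 1 → 5 → 3 → 7 at 59 kPa.

59 kPa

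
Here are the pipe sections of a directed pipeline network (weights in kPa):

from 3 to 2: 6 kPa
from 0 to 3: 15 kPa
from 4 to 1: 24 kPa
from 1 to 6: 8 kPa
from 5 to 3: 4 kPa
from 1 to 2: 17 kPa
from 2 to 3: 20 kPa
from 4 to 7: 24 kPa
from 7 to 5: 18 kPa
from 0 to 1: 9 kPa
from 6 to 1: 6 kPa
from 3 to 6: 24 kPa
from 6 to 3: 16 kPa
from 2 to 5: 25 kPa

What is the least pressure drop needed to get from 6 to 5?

47 kPa

Shortest distances from 6:
6: 0
1: 6  (via 6)
3: 16  (via 6)
2: 22  (via 3)
5: 47  (via 2)
Shortest route: 6–3–2–5 = 47 kPa.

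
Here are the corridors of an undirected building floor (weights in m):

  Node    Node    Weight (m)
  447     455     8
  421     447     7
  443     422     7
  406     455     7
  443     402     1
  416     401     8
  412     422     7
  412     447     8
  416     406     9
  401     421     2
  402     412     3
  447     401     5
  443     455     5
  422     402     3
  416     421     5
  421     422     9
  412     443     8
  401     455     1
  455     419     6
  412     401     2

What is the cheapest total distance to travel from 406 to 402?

13 m

Enumerating some paths:
406 - 416 - 421 - 401 - 412 - 402: 9+5+2+2+3 = 21
406 - 455 - 401 - 412 - 422 - 402: 7+1+2+7+3 = 20
406 - 455 - 401 - 412 - 443 - 402: 7+1+2+8+1 = 19
406 - 455 - 401 - 412 - 402: 7+1+2+3 = 13
Cheapest is 406 - 455 - 401 - 412 - 402 at 13 m.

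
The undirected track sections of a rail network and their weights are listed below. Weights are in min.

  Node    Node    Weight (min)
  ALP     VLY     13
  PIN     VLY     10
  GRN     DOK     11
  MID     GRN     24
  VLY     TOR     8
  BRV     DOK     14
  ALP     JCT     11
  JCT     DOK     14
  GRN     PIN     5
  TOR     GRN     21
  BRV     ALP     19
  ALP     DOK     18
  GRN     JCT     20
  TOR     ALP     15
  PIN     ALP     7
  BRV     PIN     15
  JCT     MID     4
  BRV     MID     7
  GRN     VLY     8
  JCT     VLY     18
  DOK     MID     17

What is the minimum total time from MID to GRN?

24 min

Enumerating some paths:
MID–GRN: 24 = 24
MID–JCT–ALP–PIN–GRN: 4+11+7+5 = 27
The minimum is 24 min via MID–GRN.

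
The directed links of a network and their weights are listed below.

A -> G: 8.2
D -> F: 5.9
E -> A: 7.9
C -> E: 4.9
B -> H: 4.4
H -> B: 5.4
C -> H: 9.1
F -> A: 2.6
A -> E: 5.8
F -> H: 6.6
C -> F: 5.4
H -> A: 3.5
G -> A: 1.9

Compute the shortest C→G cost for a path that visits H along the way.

Shortest C→H: C–H = 9.1
Best H to G: H–A–G costing 11.7
Total via H: 9.1 + 11.7 = 20.8.

20.8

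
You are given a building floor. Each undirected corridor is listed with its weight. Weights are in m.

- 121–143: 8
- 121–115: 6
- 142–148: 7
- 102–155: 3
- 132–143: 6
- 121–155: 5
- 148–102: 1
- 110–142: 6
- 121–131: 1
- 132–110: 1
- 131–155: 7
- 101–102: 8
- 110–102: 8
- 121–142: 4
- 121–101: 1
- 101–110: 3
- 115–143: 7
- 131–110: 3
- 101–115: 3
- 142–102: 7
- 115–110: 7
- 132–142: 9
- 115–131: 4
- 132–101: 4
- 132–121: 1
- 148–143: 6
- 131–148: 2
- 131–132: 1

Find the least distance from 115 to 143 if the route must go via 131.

Shortest 115→131: 115–131 = 4
Shortest 131→143: 131–132–143 = 7
Total via 131: 4 + 7 = 11 m.

11 m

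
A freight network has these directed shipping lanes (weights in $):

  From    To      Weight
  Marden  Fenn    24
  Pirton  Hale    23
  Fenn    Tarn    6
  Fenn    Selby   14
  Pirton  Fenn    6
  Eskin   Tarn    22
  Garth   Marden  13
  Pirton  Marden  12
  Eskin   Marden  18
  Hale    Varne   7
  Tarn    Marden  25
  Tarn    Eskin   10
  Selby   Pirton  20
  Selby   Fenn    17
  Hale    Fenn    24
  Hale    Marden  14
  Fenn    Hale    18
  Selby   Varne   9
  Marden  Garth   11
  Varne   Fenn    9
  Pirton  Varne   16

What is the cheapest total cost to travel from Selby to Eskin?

$33

Candidate routes:
Selby–Fenn–Tarn–Eskin: 17+6+10 = 33
Selby–Varne–Fenn–Tarn–Eskin: 9+9+6+10 = 34
Selby–Pirton–Fenn–Tarn–Eskin: 20+6+6+10 = 42
Selby–Pirton–Varne–Fenn–Tarn–Eskin: 20+16+9+6+10 = 61
Cheapest is Selby–Fenn–Tarn–Eskin at $33.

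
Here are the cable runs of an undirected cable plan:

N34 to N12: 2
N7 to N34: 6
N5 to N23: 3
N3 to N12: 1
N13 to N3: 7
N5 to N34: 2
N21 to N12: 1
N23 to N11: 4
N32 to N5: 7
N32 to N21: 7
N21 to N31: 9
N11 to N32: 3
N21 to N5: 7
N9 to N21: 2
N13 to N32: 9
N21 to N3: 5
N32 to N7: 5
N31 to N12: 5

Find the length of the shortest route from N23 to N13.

Candidate routes:
N23 → N5 → N34 → N12 → N3 → N13: 3+2+2+1+7 = 15
N23 → N11 → N32 → N13: 4+3+9 = 16
The minimum is 15 via N23 → N5 → N34 → N12 → N3 → N13.

15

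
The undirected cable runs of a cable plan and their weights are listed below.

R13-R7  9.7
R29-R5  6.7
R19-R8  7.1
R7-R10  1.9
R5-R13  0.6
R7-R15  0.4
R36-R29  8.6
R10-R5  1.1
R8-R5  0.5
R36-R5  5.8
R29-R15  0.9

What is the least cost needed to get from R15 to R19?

Candidate routes:
R15–R7–R13–R5–R8–R19: 0.4+9.7+0.6+0.5+7.1 = 18.3
R15–R29–R36–R5–R8–R19: 0.9+8.6+5.8+0.5+7.1 = 22.9
R15–R7–R10–R5–R8–R19: 0.4+1.9+1.1+0.5+7.1 = 11
R15–R29–R5–R8–R19: 0.9+6.7+0.5+7.1 = 15.2
The minimum is 11 via R15–R7–R10–R5–R8–R19.

11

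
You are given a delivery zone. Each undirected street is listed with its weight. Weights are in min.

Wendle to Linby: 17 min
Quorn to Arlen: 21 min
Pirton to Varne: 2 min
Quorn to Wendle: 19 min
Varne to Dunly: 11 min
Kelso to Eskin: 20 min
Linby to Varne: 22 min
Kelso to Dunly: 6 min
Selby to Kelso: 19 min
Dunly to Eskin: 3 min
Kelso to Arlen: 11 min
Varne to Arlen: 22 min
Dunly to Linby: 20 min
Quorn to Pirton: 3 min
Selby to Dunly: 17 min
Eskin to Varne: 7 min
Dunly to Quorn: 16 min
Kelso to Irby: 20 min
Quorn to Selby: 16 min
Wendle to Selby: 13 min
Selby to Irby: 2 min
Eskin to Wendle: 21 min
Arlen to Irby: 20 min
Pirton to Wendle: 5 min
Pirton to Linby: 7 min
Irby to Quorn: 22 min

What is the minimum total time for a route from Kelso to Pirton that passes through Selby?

Best Kelso to Selby: Kelso → Selby costing 19
Best Selby to Pirton: Selby → Wendle → Pirton costing 18
Total via Selby: 19 + 18 = 37 min.

37 min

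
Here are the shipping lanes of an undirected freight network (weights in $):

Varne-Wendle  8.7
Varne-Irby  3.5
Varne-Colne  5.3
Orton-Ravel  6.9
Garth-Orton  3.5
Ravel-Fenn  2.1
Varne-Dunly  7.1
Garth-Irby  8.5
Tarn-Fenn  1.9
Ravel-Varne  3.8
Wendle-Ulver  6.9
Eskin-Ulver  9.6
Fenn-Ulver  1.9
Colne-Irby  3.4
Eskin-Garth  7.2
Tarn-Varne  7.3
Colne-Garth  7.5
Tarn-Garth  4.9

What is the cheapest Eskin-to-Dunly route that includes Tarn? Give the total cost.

Best Eskin to Tarn: Eskin–Garth–Tarn costing 12.1
Best Tarn to Dunly: Tarn–Varne–Dunly costing 14.4
Total via Tarn: 12.1 + 14.4 = $26.5.

$26.5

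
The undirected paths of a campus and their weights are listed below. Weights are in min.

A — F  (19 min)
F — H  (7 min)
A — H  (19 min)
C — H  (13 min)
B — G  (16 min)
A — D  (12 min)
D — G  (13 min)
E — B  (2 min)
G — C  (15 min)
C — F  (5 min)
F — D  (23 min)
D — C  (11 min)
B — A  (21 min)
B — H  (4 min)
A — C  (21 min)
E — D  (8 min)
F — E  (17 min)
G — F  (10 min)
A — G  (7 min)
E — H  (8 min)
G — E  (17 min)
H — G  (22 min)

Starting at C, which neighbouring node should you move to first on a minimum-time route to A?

Compare a few routes:
C–A: 21 = 21
C–G–A: 15+7 = 22
Cheapest is C–A at 21 min.
So from C the first move is to A.

A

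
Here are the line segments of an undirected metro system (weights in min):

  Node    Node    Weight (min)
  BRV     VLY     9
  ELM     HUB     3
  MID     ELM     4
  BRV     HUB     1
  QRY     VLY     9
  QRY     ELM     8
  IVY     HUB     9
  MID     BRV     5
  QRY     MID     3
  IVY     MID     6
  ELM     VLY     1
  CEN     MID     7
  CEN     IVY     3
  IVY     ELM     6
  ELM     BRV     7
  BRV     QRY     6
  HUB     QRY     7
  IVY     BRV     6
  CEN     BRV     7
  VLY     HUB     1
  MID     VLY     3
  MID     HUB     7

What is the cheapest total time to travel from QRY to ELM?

Enumerating some paths:
QRY–MID–ELM: 3+4 = 7
QRY–ELM: 8 = 8
QRY–BRV–HUB–VLY–ELM: 6+1+1+1 = 9
Cheapest is QRY–MID–ELM at 7 min.

7 min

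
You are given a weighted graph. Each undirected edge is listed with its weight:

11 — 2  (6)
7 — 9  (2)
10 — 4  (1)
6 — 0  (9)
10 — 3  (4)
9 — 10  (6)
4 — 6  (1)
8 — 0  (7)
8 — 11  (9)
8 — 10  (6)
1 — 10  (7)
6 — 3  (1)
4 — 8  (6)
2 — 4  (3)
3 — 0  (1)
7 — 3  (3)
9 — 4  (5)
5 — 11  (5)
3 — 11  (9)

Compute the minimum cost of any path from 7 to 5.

17

Compare a few routes:
7 - 9 - 4 - 2 - 11 - 5: 2+5+3+6+5 = 21
7 - 3 - 11 - 5: 3+9+5 = 17
7 - 3 - 6 - 4 - 2 - 11 - 5: 3+1+1+3+6+5 = 19
Cheapest is 7 - 3 - 11 - 5 at 17.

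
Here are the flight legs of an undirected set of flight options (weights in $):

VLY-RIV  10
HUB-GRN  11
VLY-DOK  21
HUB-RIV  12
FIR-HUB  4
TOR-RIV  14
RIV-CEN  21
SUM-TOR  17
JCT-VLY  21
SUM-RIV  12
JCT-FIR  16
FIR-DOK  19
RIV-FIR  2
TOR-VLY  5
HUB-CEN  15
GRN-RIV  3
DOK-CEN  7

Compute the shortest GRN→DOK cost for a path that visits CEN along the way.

$31

Shortest GRN→CEN: GRN → RIV → CEN = 24
Best CEN to DOK: CEN → DOK costing 7
Total via CEN: 24 + 7 = $31.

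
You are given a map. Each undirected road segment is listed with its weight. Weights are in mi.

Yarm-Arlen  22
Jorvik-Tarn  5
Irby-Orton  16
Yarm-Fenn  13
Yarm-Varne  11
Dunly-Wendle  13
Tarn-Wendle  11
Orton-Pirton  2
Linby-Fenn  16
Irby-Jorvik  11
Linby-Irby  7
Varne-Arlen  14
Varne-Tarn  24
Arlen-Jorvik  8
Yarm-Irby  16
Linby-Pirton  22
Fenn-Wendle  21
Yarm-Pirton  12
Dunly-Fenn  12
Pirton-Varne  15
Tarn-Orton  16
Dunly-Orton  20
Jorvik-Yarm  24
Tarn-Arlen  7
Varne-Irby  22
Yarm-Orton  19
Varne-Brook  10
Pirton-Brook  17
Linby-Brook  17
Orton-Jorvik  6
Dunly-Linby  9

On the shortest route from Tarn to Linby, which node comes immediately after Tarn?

Enumerating some paths:
Tarn - Wendle - Dunly - Linby: 11+13+9 = 33
Tarn - Jorvik - Irby - Linby: 5+11+7 = 23
Cheapest is Tarn - Jorvik - Irby - Linby at 23 mi.
So from Tarn the first move is to Jorvik.

Jorvik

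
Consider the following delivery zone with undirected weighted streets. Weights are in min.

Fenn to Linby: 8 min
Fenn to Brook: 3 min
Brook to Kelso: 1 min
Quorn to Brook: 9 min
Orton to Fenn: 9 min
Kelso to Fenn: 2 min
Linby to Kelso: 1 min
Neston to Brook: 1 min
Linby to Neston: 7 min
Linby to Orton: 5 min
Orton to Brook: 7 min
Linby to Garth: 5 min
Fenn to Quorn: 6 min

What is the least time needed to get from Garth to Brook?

7 min

Compare a few routes:
Garth - Linby - Neston - Brook: 5+7+1 = 13
Garth - Linby - Fenn - Brook: 5+8+3 = 16
Garth - Linby - Kelso - Brook: 5+1+1 = 7
Garth - Linby - Kelso - Fenn - Brook: 5+1+2+3 = 11
Cheapest is Garth - Linby - Kelso - Brook at 7 min.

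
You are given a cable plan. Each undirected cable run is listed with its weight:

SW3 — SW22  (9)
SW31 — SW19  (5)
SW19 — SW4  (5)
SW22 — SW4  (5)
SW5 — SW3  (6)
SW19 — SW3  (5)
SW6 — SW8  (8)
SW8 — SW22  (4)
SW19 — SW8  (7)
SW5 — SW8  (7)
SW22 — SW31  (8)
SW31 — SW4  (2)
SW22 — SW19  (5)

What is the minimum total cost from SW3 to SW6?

Candidate routes:
SW3 - SW19 - SW8 - SW6: 5+7+8 = 20
SW3 - SW5 - SW8 - SW6: 6+7+8 = 21
SW3 - SW22 - SW8 - SW6: 9+4+8 = 21
The minimum is 20 via SW3 - SW19 - SW8 - SW6.

20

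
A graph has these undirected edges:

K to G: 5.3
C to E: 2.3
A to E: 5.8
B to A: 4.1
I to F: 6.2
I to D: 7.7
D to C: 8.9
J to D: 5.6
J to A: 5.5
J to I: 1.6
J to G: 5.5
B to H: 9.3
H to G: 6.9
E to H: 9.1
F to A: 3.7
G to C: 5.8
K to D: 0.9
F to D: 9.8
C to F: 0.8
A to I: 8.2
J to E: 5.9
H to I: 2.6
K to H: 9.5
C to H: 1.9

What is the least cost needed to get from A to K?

Compare a few routes:
A → J → D → K: 5.5+5.6+0.9 = 12
A → F → C → D → K: 3.7+0.8+8.9+0.9 = 14.3
Cheapest is A → J → D → K at 12.

12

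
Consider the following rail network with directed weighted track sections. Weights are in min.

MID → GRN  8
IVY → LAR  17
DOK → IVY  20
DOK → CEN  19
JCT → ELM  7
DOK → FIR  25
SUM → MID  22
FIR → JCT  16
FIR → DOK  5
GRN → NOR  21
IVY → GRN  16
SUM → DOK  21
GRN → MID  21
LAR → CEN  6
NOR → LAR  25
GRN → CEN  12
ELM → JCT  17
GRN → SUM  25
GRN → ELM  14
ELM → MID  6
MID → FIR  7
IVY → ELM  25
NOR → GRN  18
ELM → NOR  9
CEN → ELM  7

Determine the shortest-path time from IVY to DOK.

Candidate routes:
IVY → GRN → ELM → MID → FIR → DOK: 16+14+6+7+5 = 48
IVY → GRN → MID → FIR → DOK: 16+21+7+5 = 49
IVY → ELM → MID → FIR → DOK: 25+6+7+5 = 43
IVY → LAR → CEN → ELM → MID → FIR → DOK: 17+6+7+6+7+5 = 48
Cheapest is IVY → ELM → MID → FIR → DOK at 43 min.

43 min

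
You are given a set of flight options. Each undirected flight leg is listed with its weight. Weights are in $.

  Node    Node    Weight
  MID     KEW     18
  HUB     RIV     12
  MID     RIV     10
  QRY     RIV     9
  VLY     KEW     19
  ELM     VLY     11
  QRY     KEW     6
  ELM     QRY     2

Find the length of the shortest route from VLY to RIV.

Enumerating some paths:
VLY–ELM–QRY–RIV: 11+2+9 = 22
VLY–KEW–QRY–RIV: 19+6+9 = 34
VLY–KEW–MID–RIV: 19+18+10 = 47
Cheapest is VLY–ELM–QRY–RIV at $22.

$22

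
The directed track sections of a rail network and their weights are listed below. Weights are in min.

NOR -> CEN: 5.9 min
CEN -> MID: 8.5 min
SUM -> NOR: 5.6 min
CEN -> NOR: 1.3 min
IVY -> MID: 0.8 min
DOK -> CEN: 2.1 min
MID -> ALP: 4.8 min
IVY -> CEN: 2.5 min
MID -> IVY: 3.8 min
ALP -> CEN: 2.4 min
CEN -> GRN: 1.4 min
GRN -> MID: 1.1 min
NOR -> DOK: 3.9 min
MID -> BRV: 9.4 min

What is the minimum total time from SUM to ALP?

Compare a few routes:
SUM - NOR - DOK - CEN - MID - ALP: 5.6+3.9+2.1+8.5+4.8 = 24.9
SUM - NOR - CEN - MID - ALP: 5.6+5.9+8.5+4.8 = 24.8
SUM - NOR - DOK - CEN - GRN - MID - ALP: 5.6+3.9+2.1+1.4+1.1+4.8 = 18.9
SUM - NOR - CEN - GRN - MID - ALP: 5.6+5.9+1.4+1.1+4.8 = 18.8
The minimum is 18.8 min via SUM - NOR - CEN - GRN - MID - ALP.

18.8 min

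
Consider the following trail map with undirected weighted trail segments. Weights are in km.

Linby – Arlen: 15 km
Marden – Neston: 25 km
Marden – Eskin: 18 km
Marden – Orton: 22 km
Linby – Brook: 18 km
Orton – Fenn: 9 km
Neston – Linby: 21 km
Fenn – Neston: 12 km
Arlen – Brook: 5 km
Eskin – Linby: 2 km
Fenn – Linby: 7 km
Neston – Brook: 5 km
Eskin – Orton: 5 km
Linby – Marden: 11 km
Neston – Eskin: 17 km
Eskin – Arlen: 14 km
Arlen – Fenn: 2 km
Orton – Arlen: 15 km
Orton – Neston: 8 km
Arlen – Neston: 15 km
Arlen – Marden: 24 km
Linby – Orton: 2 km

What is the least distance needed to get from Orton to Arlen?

11 km

Enumerating some paths:
Orton - Eskin - Linby - Fenn - Arlen: 5+2+7+2 = 16
Orton - Arlen: 15 = 15
Orton - Fenn - Arlen: 9+2 = 11
Cheapest is Orton - Fenn - Arlen at 11 km.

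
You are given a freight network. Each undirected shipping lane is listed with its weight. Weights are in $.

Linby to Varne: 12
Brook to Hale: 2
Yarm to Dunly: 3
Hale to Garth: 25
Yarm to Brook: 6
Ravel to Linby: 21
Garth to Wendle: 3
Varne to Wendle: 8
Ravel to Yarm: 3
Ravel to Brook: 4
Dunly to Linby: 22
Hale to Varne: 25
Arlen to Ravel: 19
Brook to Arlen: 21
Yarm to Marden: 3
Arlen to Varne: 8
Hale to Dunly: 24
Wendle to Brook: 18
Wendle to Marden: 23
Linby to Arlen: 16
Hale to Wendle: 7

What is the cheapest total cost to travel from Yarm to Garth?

$18

Shortest distances from Yarm:
Yarm: 0
Dunly: 3  (via Yarm)
Marden: 3  (via Yarm)
Ravel: 3  (via Yarm)
Brook: 6  (via Yarm)
Hale: 8  (via Brook)
Wendle: 15  (via Hale)
Garth: 18  (via Wendle)
Shortest route: Yarm → Brook → Hale → Wendle → Garth = $18.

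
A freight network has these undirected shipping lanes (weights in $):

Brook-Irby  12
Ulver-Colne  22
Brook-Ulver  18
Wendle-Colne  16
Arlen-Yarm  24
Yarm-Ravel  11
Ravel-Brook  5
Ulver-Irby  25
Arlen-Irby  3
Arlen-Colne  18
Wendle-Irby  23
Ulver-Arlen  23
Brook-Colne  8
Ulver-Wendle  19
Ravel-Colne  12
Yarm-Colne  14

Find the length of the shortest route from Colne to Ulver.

$22

Shortest distances from Colne:
Colne: 0
Brook: 8  (via Colne)
Ravel: 12  (via Colne)
Yarm: 14  (via Colne)
Wendle: 16  (via Colne)
Arlen: 18  (via Colne)
Irby: 20  (via Brook)
Ulver: 22  (via Colne)
Shortest route: Colne → Ulver = $22.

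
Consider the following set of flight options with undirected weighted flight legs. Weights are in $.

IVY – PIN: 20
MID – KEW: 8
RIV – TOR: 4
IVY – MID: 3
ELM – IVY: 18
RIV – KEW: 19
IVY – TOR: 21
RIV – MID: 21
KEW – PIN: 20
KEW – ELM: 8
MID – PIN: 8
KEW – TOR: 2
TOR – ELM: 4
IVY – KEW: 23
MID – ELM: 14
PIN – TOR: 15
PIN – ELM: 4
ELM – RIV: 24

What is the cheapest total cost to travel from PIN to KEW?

$10

Shortest distances from PIN:
PIN: 0
ELM: 4  (via PIN)
TOR: 8  (via ELM)
MID: 8  (via PIN)
KEW: 10  (via TOR)
Shortest route: PIN → ELM → TOR → KEW = $10.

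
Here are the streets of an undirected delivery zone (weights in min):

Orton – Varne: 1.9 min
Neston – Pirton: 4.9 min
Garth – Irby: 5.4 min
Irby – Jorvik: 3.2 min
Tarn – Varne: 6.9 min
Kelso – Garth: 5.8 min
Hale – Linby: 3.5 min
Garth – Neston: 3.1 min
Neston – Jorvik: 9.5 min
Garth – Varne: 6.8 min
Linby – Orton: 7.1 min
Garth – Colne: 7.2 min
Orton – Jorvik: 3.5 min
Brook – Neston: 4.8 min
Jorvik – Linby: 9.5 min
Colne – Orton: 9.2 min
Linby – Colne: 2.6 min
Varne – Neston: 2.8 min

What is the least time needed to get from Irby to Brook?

13.3 min

Candidate routes:
Irby–Garth–Neston–Brook: 5.4+3.1+4.8 = 13.3
Irby–Garth–Varne–Neston–Brook: 5.4+6.8+2.8+4.8 = 19.8
Irby–Jorvik–Neston–Brook: 3.2+9.5+4.8 = 17.5
Irby–Jorvik–Orton–Varne–Neston–Brook: 3.2+3.5+1.9+2.8+4.8 = 16.2
Cheapest is Irby–Garth–Neston–Brook at 13.3 min.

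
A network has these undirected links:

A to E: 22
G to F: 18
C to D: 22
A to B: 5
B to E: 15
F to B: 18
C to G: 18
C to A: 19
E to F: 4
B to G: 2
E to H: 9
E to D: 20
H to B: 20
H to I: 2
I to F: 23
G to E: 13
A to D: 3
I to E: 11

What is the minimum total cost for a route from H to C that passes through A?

44

Shortest H→A: H → B → A = 25
Best A to C: A → C costing 19
Total via A: 25 + 19 = 44.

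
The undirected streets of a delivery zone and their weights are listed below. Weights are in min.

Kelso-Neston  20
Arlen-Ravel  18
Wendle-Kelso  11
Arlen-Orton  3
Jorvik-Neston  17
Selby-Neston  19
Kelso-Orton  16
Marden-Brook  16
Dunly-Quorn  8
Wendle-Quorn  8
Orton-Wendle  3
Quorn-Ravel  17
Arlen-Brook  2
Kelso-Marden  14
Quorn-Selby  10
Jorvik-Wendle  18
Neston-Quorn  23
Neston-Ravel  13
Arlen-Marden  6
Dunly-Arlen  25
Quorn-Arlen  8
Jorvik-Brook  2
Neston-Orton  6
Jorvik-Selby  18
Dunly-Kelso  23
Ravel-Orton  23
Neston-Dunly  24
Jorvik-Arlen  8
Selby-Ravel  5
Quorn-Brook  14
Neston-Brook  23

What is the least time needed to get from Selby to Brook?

20 min

Running Dijkstra from Selby:
Selby: 0
Ravel: 5  (via Selby)
Quorn: 10  (via Selby)
Wendle: 18  (via Quorn)
Dunly: 18  (via Quorn)
Jorvik: 18  (via Selby)
Arlen: 18  (via Quorn)
Neston: 18  (via Ravel)
Brook: 20  (via Jorvik)
Shortest route: Selby–Jorvik–Brook = 20 min.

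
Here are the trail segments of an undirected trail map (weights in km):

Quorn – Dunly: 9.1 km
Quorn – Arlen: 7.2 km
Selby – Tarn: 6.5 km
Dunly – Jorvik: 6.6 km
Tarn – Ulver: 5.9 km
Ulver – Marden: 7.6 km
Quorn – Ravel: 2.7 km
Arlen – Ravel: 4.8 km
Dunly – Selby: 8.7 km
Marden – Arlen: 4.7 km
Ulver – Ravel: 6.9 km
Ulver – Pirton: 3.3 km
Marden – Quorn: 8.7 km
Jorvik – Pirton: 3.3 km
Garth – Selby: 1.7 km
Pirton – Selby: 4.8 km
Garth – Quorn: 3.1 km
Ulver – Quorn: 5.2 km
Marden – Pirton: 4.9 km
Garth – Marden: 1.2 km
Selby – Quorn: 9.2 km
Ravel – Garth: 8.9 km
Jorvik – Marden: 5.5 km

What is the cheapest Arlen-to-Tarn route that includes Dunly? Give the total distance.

Best Arlen to Dunly: Arlen–Quorn–Dunly costing 16.3
Shortest Dunly→Tarn: Dunly–Selby–Tarn = 15.2
Total via Dunly: 16.3 + 15.2 = 31.5 km.

31.5 km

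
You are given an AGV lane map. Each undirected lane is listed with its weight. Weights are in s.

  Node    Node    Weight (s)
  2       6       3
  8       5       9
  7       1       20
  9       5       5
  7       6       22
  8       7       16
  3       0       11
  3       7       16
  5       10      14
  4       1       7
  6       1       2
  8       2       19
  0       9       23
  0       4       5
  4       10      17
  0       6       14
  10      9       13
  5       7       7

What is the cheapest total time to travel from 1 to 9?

Compare a few routes:
1–4–10–9: 7+17+13 = 37
1–7–5–9: 20+7+5 = 32
1–6–7–5–9: 2+22+7+5 = 36
1–4–0–9: 7+5+23 = 35
The minimum is 32 s via 1–7–5–9.

32 s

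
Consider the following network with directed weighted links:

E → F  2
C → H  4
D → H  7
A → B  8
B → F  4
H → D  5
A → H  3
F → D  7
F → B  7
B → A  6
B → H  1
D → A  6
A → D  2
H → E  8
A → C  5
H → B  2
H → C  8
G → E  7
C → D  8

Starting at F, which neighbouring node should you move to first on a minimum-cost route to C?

Enumerating some paths:
F–B–H–C: 7+1+8 = 16
F–D–H–C: 7+7+8 = 22
F–D–A–C: 7+6+5 = 18
F–B–A–C: 7+6+5 = 18
The minimum is 16 via F–B–H–C.
So from F the first move is to B.

B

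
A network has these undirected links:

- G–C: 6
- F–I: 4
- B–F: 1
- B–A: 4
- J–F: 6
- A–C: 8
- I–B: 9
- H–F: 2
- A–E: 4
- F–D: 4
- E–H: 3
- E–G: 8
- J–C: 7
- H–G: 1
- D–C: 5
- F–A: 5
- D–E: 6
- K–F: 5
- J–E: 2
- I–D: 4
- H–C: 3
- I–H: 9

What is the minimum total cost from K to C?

Shortest distances from K:
K: 0
F: 5  (via K)
B: 6  (via F)
H: 7  (via F)
G: 8  (via H)
D: 9  (via F)
I: 9  (via F)
A: 10  (via F)
C: 10  (via H)
Shortest route: K–F–H–C = 10.

10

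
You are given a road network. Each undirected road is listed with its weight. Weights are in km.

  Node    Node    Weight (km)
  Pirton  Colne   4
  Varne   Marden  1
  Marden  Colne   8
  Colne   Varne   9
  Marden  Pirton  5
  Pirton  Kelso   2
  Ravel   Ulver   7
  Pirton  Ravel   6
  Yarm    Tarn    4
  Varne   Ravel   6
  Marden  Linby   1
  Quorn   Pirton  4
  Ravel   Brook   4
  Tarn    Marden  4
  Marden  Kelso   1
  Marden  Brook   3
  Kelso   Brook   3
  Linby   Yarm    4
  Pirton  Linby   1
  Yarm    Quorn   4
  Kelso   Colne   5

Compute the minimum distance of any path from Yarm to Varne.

6 km

Compare a few routes:
Yarm - Linby - Pirton - Kelso - Marden - Varne: 4+1+2+1+1 = 9
Yarm - Linby - Marden - Varne: 4+1+1 = 6
The minimum is 6 km via Yarm - Linby - Marden - Varne.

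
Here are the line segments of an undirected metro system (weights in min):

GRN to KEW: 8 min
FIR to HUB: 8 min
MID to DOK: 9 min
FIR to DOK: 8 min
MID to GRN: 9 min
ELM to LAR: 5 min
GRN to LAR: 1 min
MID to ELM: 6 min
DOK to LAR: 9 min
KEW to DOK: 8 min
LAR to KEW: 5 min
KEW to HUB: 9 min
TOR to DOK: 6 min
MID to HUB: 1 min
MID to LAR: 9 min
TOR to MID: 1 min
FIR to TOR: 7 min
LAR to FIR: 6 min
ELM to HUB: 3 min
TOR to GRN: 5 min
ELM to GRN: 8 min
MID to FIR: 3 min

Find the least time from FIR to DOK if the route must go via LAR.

15 min

Shortest FIR→LAR: FIR–LAR = 6
Shortest LAR→DOK: LAR–DOK = 9
Total via LAR: 6 + 9 = 15 min.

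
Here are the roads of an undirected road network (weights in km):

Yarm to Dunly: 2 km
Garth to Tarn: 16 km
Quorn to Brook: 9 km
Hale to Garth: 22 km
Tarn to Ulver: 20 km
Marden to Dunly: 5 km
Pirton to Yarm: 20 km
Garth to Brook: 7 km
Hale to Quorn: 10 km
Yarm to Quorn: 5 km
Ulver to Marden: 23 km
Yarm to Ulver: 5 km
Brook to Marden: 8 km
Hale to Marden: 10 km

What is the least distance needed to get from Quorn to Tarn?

Compare a few routes:
Quorn → Brook → Garth → Tarn: 9+7+16 = 32
Quorn → Yarm → Ulver → Tarn: 5+5+20 = 30
Quorn → Yarm → Dunly → Marden → Brook → Garth → Tarn: 5+2+5+8+7+16 = 43
Quorn → Hale → Garth → Tarn: 10+22+16 = 48
Cheapest is Quorn → Yarm → Ulver → Tarn at 30 km.

30 km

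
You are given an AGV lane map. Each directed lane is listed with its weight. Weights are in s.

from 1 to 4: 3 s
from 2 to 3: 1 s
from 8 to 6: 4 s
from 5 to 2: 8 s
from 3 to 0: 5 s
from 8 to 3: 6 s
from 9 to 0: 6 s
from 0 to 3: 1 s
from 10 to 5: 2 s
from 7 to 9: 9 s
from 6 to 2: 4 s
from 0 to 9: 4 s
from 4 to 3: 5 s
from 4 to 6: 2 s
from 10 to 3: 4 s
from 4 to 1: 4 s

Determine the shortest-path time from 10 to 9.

Settle nodes by increasing distance from 10:
10: 0
5: 2  (via 10)
3: 4  (via 10)
0: 9  (via 3)
2: 10  (via 5)
9: 13  (via 0)
Shortest route: 10 → 3 → 0 → 9 = 13 s.

13 s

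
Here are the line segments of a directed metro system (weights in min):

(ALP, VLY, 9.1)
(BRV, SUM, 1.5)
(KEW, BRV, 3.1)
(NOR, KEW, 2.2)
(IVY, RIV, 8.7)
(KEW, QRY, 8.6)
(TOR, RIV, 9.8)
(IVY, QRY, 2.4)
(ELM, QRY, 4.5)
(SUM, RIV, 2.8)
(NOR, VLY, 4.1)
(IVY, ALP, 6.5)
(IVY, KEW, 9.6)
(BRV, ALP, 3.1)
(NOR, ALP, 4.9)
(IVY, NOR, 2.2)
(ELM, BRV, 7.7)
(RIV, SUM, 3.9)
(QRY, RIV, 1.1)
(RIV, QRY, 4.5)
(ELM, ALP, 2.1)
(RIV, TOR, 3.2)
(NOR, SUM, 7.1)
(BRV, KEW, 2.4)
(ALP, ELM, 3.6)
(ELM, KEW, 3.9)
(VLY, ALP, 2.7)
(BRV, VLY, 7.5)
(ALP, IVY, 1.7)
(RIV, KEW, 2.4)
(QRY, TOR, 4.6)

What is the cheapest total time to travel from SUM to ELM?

15 min

Settle nodes by increasing distance from SUM:
SUM: 0
RIV: 2.8  (via SUM)
KEW: 5.2  (via RIV)
TOR: 6  (via RIV)
QRY: 7.3  (via RIV)
BRV: 8.3  (via KEW)
ALP: 11.4  (via BRV)
IVY: 13.1  (via ALP)
ELM: 15  (via ALP)
Shortest route: SUM–RIV–KEW–BRV–ALP–ELM = 15 min.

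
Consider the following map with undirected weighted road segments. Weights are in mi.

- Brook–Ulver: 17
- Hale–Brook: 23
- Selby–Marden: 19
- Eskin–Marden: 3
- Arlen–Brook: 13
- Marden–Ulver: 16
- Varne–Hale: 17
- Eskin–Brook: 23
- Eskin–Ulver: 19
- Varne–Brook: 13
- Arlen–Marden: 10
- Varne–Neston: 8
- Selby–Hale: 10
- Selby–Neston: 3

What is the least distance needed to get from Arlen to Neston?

Enumerating some paths:
Arlen → Brook → Varne → Neston: 13+13+8 = 34
Arlen → Brook → Varne → Hale → Selby → Neston: 13+13+17+10+3 = 56
Arlen → Brook → Hale → Selby → Neston: 13+23+10+3 = 49
Arlen → Marden → Selby → Neston: 10+19+3 = 32
Cheapest is Arlen → Marden → Selby → Neston at 32 mi.

32 mi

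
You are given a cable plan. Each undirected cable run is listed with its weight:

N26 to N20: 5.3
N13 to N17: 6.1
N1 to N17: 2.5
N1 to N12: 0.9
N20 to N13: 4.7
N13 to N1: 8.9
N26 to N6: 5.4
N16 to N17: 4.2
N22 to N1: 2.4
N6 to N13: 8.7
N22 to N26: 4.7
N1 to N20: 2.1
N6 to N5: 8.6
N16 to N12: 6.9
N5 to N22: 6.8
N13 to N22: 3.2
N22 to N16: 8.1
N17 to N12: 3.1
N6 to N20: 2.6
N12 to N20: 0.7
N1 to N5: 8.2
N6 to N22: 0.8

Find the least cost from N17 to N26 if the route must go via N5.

Best N17 to N5: N17–N1–N5 costing 10.7
Shortest N5→N26: N5–N22–N26 = 11.5
Total via N5: 10.7 + 11.5 = 22.2.

22.2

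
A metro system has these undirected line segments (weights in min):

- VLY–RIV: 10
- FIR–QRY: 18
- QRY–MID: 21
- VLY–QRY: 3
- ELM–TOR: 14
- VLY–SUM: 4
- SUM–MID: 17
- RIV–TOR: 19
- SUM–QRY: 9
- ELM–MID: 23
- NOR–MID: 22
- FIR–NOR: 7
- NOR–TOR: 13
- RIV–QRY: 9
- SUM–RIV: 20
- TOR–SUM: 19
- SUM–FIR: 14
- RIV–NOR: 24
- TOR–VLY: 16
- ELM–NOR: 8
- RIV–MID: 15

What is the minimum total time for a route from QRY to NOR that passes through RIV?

33 min

Best QRY to RIV: QRY–RIV costing 9
Best RIV to NOR: RIV–NOR costing 24
Total via RIV: 9 + 24 = 33 min.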